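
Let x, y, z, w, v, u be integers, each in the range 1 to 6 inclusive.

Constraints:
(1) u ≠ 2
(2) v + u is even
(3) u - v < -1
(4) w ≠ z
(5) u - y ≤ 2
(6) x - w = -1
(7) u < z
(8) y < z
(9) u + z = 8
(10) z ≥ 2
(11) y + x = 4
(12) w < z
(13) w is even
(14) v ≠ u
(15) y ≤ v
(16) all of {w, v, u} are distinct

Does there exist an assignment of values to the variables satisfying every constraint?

Try x = 3, y = 1, z = 5, w = 4, v = 5, u = 3.
Check constraint 3: u - v = -2; constraint 5: u - y = 2; constraint 6: x - w = -1. The remaining constraints are straightforward to verify.

Satisfiable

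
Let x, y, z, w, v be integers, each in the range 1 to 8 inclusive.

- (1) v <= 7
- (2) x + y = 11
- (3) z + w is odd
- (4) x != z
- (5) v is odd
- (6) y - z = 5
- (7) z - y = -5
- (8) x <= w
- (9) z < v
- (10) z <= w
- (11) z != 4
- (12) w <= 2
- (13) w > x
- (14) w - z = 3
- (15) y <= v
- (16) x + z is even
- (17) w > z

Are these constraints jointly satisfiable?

From constraints 8 and 12: x ≤ w ≤ 2. From constraints 1 and 15: y ≤ v ≤ 7. Hence x + y ≤ 9. But constraint 2 requires x + y = 11, and 11 > 9. Contradiction.

Unsatisfiable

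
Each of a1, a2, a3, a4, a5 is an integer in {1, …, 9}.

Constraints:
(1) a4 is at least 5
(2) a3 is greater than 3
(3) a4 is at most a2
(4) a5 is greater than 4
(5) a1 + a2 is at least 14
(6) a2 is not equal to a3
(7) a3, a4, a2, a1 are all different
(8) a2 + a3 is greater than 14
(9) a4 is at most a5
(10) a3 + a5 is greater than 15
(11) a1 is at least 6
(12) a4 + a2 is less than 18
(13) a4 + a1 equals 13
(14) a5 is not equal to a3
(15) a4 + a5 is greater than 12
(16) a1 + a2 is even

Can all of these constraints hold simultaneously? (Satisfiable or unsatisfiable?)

Satisfiable

One satisfying assignment is a1 = 7, a2 = 9, a3 = 8, a4 = 6, a5 = 9.
For the less obvious constraints — constraint 5: a1 + a2 = 16; constraint 8: a2 + a3 = 17; constraint 10: a3 + a5 = 17 — and the others hold by inspection.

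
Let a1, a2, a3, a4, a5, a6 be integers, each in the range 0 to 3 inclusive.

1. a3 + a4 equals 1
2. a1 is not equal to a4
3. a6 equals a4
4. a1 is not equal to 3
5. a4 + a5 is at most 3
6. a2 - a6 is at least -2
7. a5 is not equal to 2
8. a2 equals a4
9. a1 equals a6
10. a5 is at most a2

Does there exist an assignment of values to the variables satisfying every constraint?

From constraints 3 and 9, a1 = a6 = a4, so a1 = a4. But constraint 2 says a1 ≠ a4. Contradiction.

Unsatisfiable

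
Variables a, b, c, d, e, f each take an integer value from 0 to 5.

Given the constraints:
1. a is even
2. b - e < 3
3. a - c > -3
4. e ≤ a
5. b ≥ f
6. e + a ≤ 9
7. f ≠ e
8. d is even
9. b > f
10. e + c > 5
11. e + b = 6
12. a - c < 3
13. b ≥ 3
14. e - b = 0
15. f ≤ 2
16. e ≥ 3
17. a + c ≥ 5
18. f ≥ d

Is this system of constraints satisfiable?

Try a = 4, b = 3, c = 4, d = 2, e = 3, f = 2.
Check constraint 2: b - e = 0; constraint 3: a - c = 0. The remaining constraints are straightforward to verify.

Satisfiable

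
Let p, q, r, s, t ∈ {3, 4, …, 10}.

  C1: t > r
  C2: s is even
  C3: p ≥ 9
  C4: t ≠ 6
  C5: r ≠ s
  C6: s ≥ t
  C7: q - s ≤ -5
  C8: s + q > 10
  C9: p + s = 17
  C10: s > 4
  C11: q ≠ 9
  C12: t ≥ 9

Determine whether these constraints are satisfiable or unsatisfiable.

From constraint 3: p ≥ 9. From constraints 6 and 12: s ≥ t ≥ 9. Hence p + s ≥ 18. But constraint 9 requires p + s = 17, and 17 < 18. Contradiction.

Unsatisfiable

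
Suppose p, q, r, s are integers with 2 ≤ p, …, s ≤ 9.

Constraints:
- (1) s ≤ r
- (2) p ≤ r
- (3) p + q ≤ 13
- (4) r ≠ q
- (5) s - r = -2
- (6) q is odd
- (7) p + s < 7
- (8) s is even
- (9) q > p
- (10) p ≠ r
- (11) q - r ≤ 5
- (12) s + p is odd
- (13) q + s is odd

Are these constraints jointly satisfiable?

The assignment p = 3, q = 9, r = 4, s = 2 works:
  constraint 3 holds since p + q = 12.
  constraint 5 holds since s - r = -2.
The rest check out directly.

Satisfiable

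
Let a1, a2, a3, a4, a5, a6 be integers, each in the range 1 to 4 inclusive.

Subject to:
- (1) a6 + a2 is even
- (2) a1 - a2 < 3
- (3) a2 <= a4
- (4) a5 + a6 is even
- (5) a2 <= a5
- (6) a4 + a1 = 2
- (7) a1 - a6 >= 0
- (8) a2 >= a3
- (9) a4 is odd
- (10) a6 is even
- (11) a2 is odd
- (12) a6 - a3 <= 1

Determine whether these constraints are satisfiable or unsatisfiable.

Unsatisfiable

Constraint 10 makes a6 even and constraint 11 makes a2 odd, so a6 + a2 must be odd. Constraint 1 says a6 + a2 is even — contradiction.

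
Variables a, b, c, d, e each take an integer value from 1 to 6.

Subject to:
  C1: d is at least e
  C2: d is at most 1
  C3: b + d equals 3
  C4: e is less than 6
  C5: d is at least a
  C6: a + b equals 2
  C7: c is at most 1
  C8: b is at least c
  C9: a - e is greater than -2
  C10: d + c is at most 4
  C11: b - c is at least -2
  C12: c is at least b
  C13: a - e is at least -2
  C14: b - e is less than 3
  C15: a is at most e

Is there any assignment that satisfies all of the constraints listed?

Unsatisfiable

From constraints 7 and 12: b ≤ c ≤ 1. From constraint 2: d ≤ 1. Hence b + d ≤ 2. But constraint 3 requires b + d = 3, and 3 > 2. Contradiction.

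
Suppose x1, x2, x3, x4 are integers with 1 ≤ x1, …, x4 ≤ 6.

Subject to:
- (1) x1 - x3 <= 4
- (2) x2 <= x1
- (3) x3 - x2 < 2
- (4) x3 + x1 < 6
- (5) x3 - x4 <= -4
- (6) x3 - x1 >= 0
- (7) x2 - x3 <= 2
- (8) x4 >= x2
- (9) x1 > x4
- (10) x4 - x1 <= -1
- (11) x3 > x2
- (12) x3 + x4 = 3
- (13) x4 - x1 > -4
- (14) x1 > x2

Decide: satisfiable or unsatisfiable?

Unsatisfiable

Constraints 1, 5, and 10 give x4 − x3 ≥ 4, x3 − x1 ≥ -4, x1 − x4 ≥ 1.
Adding all 3 inequalities: the left sides telescope to 0, and the right sides sum to 4 + (-4) + 1 = 1. So 0 ≥ 1, which is false.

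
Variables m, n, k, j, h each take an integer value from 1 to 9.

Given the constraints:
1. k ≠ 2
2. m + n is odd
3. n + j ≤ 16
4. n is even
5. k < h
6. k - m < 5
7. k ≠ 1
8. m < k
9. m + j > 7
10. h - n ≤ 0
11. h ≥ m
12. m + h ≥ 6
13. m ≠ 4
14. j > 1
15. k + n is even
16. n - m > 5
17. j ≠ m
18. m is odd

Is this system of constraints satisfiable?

Satisfiable

One satisfying assignment is m = 1, n = 8, k = 4, j = 8, h = 5.
For the less obvious constraints — constraint 3: n + j = 16; constraint 6: k - m = 3 — and the others hold by inspection.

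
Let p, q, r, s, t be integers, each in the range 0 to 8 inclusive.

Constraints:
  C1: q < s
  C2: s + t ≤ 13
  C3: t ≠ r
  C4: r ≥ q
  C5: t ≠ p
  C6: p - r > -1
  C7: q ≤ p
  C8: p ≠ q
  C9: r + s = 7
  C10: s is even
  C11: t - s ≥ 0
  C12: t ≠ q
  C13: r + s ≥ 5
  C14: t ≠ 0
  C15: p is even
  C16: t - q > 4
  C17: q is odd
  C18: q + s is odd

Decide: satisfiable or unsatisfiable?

Satisfiable

The assignment p = 4, q = 1, r = 3, s = 4, t = 7 works:
  constraint 2 holds since s + t = 11.
  constraint 6 holds since p - r = 1.
  constraint 9 holds since r + s = 7.
The rest check out directly.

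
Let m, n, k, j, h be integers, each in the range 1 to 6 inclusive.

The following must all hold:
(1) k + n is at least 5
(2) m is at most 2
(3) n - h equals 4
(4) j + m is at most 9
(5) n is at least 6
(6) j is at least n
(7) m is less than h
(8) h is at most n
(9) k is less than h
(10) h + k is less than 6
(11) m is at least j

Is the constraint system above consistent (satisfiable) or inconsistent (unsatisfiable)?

From constraints 5 and 6: j ≥ n and n ≥ 6, so j ≥ 6. From constraints 2 and 11: j ≤ m and m ≤ 2, so j ≤ 2. But 2 < 6, so no value of j works.

Unsatisfiable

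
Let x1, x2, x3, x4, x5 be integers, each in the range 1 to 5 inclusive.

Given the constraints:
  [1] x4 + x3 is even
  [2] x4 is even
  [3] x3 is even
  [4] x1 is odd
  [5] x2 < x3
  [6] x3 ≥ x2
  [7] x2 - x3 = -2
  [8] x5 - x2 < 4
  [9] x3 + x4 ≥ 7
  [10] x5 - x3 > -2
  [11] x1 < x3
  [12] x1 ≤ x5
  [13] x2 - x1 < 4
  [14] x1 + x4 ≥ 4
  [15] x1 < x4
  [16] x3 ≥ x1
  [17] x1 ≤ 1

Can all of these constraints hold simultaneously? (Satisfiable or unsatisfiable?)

Take x1 = 1, x2 = 2, x3 = 4, x4 = 4, x5 = 4. Then constraint 7: x2 - x3 = -2; constraint 8: x5 - x2 = 2, and every other listed constraint is also met.

Satisfiable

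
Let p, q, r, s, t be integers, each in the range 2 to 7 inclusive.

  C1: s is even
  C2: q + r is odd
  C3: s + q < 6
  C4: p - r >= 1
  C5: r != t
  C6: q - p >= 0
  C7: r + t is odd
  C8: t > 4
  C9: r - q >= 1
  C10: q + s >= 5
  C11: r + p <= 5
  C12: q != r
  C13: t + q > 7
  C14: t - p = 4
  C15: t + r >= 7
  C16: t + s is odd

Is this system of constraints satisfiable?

Constraints 4, 6, and 9 give p − r ≥ 1, r − q ≥ 1, q − p ≥ 0.
Adding all 3 inequalities: the left sides telescope to 0, and the right sides sum to 1 + 1 + 0 = 2. So 0 ≥ 2, which is false.

Unsatisfiable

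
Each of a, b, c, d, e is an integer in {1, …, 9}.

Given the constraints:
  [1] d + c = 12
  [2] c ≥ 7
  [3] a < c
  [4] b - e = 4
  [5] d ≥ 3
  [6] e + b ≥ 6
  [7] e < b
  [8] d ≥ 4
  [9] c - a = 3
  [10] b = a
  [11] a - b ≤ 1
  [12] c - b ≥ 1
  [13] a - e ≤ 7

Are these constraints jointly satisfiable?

One satisfying assignment is a = 5, b = 5, c = 8, d = 4, e = 1.
For the less obvious constraints — constraint 1: d + c = 12; constraint 4: b - e = 4 — and the others hold by inspection.

Satisfiable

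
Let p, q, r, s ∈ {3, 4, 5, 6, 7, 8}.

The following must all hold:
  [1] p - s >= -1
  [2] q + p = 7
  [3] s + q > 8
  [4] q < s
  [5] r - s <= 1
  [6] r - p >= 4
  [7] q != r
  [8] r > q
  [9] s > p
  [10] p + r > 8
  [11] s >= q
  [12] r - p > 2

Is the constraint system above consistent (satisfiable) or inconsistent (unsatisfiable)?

Unsatisfiable

Constraints 1, 5, and 6 give r − p ≥ 4, p − s ≥ -1, s − r ≥ -1.
Adding all 3 inequalities: the left sides telescope to 0, and the right sides sum to 4 + (-1) + (-1) = 2. So 0 ≥ 2, which is false.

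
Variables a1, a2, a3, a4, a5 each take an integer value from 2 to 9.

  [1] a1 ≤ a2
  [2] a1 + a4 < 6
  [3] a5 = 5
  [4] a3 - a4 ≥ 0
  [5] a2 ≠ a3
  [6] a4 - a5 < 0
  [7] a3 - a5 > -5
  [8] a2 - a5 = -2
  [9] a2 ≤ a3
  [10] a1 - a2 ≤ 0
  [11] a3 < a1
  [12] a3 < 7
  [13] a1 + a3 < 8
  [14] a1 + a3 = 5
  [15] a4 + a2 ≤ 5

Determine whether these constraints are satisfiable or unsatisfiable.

Unsatisfiable

Constraints 1, 9, and 11 give a1 ≤ a2, a2 ≤ a3, a3 < a1. Chaining: a1 ≤ a2 ≤ a3 < a1, which forces a1 < a1 — impossible.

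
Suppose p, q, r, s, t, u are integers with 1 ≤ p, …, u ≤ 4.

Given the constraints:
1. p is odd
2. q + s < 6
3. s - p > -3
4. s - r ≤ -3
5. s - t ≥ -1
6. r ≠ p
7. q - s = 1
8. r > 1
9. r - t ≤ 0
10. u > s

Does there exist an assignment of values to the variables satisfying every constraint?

Constraints 4, 5, and 9 give s − t ≥ -1, t − r ≥ 0, r − s ≥ 3.
Adding all 3 inequalities: the left sides telescope to 0, and the right sides sum to (-1) + 0 + 3 = 2. So 0 ≥ 2, which is false.

Unsatisfiable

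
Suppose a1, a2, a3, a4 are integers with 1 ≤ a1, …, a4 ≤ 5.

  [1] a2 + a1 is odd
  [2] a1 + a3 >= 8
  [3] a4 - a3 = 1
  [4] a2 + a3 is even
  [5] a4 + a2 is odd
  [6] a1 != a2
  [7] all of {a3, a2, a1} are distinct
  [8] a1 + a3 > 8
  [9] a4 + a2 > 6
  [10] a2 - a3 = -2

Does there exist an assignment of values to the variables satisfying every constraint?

The assignment a1 = 5, a2 = 2, a3 = 4, a4 = 5 works:
  constraint 2 holds since a1 + a3 = 9.
  constraint 3 holds since a4 - a3 = 1.
The rest check out directly.

Satisfiable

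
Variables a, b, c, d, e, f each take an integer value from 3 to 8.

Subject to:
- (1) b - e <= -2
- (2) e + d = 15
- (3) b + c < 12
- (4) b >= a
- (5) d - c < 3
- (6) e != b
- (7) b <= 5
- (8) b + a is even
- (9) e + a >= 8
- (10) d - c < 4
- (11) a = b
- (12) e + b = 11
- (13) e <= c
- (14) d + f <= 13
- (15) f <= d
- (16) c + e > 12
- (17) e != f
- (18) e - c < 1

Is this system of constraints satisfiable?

Take a = 4, b = 4, c = 7, d = 8, e = 7, f = 5. Then constraint 1: b - e = -3; constraint 2: e + d = 15, and every other listed constraint is also met.

Satisfiable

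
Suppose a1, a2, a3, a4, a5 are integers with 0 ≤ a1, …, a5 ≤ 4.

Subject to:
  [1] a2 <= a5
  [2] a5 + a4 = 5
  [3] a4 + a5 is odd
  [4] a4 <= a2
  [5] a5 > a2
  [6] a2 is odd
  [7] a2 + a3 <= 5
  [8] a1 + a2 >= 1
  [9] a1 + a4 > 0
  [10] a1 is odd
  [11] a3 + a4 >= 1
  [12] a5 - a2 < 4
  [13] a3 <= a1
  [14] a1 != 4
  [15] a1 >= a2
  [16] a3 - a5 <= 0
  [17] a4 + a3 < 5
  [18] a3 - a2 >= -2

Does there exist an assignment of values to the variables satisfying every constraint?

Take a1 = 1, a2 = 1, a3 = 1, a4 = 1, a5 = 4. Then constraint 2: a5 + a4 = 5; constraint 7: a2 + a3 = 2; constraint 8: a1 + a2 = 2, and every other listed constraint is also met.

Satisfiable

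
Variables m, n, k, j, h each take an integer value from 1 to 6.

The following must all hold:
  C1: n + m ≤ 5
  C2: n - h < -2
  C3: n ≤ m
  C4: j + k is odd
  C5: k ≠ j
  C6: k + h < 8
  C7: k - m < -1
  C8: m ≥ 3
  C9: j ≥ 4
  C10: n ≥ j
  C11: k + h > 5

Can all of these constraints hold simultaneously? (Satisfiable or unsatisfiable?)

Unsatisfiable

From constraints 9 and 10: n ≥ j ≥ 4. From constraint 8: m ≥ 3. Hence n + m ≥ 7. But constraint 1 requires n + m ≤ 5, and 5 < 7. Contradiction.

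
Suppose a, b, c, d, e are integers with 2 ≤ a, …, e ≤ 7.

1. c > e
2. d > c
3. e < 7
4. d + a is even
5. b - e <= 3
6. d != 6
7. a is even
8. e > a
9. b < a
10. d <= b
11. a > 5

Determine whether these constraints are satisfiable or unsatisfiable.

Unsatisfiable

Constraints 1, 2, 8, 9, and 10 give b < a, a < e, e < c, c < d, d ≤ b. Chaining: b < a < e < c < d ≤ b, which forces b < b — impossible.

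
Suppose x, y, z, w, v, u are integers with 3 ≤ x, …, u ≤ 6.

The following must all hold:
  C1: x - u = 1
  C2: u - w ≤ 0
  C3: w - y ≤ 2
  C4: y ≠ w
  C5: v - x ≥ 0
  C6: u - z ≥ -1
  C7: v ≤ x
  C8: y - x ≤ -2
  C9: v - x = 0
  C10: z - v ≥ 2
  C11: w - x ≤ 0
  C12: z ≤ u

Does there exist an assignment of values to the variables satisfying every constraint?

Constraints 2, 3, 5, 6, 8, and 10 give y − w ≥ -2, w − u ≥ 0, u − z ≥ -1, z − v ≥ 2, v − x ≥ 0, x − y ≥ 2.
Adding all 6 inequalities: the left sides telescope to 0, and the right sides sum to (-2) + 0 + (-1) + 2 + 0 + 2 = 1. So 0 ≥ 1, which is false.

Unsatisfiable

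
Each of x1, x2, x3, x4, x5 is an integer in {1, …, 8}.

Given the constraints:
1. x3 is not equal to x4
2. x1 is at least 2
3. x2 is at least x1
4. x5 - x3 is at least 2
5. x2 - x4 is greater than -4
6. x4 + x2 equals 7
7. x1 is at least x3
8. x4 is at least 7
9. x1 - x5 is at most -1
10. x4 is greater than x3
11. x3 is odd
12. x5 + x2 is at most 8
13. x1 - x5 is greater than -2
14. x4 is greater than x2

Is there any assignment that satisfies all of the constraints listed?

From constraint 8: x4 ≥ 7. From constraints 2 and 3: x2 ≥ x1 ≥ 2. Hence x4 + x2 ≥ 9. But constraint 6 requires x4 + x2 = 7, and 7 < 9. Contradiction.

Unsatisfiable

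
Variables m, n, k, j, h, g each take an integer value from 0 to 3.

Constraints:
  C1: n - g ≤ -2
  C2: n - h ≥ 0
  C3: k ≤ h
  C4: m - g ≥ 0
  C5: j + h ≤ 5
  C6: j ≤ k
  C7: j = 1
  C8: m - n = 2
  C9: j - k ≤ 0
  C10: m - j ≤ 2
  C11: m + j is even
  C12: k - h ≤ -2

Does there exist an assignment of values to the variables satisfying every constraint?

Constraints 1, 2, 4, 9, 10, and 12 give j − m ≥ -2, m − g ≥ 0, g − n ≥ 2, n − h ≥ 0, h − k ≥ 2, k − j ≥ 0.
Adding all 6 inequalities: the left sides telescope to 0, and the right sides sum to (-2) + 0 + 2 + 0 + 2 + 0 = 2. So 0 ≥ 2, which is false.

Unsatisfiable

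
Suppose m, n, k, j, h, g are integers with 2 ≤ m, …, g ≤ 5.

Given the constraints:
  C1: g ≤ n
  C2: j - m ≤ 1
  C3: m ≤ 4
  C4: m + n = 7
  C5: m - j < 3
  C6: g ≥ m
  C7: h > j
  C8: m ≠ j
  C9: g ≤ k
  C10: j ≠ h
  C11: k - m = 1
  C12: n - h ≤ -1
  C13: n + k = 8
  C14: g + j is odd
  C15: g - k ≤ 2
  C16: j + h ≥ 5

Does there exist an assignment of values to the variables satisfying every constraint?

Take m = 3, n = 4, k = 4, j = 2, h = 5, g = 3. Then constraint 2: j - m = -1; constraint 4: m + n = 7; constraint 5: m - j = 1, and every other listed constraint is also met.

Satisfiable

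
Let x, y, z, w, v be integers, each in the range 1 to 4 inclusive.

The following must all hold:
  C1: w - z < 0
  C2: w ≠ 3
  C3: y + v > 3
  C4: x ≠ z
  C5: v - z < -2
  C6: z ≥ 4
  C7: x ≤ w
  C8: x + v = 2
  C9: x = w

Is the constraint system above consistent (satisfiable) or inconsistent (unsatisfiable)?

Satisfiable

Setting (x, y, z, w, v) = (1, 4, 4, 1, 1) satisfies everything: constraint 1: w - z = -3; constraint 3: y + v = 5; constraint 5: v - z = -3, and the others follow.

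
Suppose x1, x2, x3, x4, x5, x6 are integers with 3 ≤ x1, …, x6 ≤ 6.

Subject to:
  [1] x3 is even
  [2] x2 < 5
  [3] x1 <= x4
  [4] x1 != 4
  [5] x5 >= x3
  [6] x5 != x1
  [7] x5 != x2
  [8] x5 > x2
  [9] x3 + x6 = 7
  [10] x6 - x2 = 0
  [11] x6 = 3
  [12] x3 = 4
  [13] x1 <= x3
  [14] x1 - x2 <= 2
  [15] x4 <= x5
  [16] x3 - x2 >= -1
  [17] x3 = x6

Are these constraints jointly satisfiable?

Constraint 12 fixes x3 = 4 and constraint 11 fixes x6 = 3, but constraint 17 requires x3 = x6. Since 4 ≠ 3, contradiction.

Unsatisfiable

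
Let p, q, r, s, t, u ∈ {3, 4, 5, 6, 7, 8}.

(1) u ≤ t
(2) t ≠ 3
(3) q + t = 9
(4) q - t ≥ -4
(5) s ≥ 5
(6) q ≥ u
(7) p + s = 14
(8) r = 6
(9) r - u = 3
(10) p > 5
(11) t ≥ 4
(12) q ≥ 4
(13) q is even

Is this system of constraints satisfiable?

Satisfiable

Setting (p, q, r, s, t, u) = (8, 4, 6, 6, 5, 3) satisfies everything: constraint 3: q + t = 9; constraint 4: q - t = -1, and the others follow.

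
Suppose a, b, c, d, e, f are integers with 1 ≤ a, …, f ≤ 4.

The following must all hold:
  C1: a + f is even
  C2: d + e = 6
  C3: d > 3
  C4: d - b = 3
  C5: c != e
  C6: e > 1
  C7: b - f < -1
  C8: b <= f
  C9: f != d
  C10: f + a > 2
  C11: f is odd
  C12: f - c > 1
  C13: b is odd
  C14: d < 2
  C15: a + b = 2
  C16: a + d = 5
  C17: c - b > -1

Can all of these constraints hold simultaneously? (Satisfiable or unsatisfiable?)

From constraint 3: d ≥ 4. From constraint 14: d ≤ 1. But 1 < 4, so no value of d works.

Unsatisfiable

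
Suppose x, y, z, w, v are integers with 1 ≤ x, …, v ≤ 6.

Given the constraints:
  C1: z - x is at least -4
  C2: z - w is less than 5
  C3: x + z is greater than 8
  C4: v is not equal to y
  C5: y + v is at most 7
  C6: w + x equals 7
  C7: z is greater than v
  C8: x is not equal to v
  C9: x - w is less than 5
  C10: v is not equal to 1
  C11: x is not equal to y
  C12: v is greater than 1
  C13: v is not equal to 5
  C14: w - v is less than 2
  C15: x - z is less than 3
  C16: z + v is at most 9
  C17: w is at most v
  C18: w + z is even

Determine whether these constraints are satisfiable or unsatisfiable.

The assignment x = 5, y = 1, z = 4, w = 2, v = 3 works:
  constraint 1 holds since z - x = -1.
  constraint 2 holds since z - w = 2.
The rest check out directly.

Satisfiable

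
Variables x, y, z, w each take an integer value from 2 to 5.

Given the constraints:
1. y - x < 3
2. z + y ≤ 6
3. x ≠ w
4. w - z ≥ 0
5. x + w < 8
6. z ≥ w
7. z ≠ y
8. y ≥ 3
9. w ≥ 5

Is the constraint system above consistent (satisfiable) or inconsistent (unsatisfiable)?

From constraints 6 and 9: z ≥ w ≥ 5. From constraint 8: y ≥ 3. Hence z + y ≥ 8. But constraint 2 requires z + y ≤ 6, and 6 < 8. Contradiction.

Unsatisfiable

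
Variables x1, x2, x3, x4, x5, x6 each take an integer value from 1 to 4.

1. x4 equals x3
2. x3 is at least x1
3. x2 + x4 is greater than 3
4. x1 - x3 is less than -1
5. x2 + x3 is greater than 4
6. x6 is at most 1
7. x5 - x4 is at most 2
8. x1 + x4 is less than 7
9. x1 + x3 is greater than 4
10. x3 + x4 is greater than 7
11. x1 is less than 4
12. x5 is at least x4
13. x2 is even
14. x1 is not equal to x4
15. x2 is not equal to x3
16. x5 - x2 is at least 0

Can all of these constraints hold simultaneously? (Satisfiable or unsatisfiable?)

Satisfiable

Try x1 = 2, x2 = 2, x3 = 4, x4 = 4, x5 = 4, x6 = 1.
Check constraint 3: x2 + x4 = 6; constraint 4: x1 - x3 = -2; constraint 5: x2 + x3 = 6. The remaining constraints are straightforward to verify.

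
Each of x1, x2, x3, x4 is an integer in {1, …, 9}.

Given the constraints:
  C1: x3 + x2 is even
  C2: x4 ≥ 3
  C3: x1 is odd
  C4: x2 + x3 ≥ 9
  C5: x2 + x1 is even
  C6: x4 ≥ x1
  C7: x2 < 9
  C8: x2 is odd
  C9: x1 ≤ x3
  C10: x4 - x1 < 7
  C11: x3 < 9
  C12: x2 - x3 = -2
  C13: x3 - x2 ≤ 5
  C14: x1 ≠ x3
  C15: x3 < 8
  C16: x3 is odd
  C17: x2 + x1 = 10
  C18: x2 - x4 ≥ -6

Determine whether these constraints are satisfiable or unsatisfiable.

Try x1 = 5, x2 = 5, x3 = 7, x4 = 9.
Check constraint 4: x2 + x3 = 12; constraint 10: x4 - x1 = 4; constraint 12: x2 - x3 = -2. The remaining constraints are straightforward to verify.

Satisfiable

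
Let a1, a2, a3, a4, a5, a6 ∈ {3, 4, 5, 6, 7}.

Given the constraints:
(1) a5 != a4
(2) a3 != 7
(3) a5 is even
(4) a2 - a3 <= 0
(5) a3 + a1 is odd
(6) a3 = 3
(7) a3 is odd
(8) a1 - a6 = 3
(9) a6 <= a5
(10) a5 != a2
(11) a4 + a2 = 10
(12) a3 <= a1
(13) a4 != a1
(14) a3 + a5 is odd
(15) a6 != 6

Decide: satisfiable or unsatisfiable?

Satisfiable

Setting (a1, a2, a3, a4, a5, a6) = (6, 3, 3, 7, 6, 3) satisfies everything: constraint 4: a2 - a3 = 0; constraint 8: a1 - a6 = 3, and the others follow.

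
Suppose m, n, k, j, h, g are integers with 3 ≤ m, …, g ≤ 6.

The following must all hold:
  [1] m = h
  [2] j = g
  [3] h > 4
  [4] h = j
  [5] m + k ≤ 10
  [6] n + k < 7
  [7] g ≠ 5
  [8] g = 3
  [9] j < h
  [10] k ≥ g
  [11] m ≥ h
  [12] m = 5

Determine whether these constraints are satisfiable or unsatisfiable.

Unsatisfiable

Constraint 12 fixes m = 5 and constraint 8 fixes g = 3. Constraints 1, 2, and 4 give m = h = j = g, so m = g. But 5 ≠ 3 — contradiction.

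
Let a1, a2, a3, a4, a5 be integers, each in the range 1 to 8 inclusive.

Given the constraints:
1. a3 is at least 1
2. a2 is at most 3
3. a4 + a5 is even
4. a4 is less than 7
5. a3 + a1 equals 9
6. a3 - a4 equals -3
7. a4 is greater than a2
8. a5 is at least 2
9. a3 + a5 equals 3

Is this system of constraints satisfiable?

Satisfiable

Setting (a1, a2, a3, a4, a5) = (8, 3, 1, 4, 2) satisfies everything: constraint 5: a3 + a1 = 9; constraint 6: a3 - a4 = -3, and the others follow.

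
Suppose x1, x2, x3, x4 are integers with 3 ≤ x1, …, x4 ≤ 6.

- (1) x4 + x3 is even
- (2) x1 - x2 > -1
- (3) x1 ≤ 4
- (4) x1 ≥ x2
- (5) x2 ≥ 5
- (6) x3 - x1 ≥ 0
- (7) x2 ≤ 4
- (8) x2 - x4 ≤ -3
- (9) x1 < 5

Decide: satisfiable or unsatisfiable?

From constraint 5: x2 ≥ 5. From constraints 3 and 4: x2 ≤ x1 and x1 ≤ 4, so x2 ≤ 4. But 4 < 5, so no value of x2 works.

Unsatisfiable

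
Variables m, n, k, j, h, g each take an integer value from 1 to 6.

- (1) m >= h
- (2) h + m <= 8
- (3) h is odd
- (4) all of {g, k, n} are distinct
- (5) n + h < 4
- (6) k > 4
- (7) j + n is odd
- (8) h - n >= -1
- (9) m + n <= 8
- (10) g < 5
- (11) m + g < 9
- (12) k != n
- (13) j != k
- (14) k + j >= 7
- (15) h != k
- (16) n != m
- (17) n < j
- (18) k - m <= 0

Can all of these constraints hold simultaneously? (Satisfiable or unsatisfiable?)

Satisfiable

Setting (m, n, k, j, h, g) = (5, 1, 5, 2, 1, 2) satisfies everything: constraint 2: h + m = 6; constraint 5: n + h = 2, and the others follow.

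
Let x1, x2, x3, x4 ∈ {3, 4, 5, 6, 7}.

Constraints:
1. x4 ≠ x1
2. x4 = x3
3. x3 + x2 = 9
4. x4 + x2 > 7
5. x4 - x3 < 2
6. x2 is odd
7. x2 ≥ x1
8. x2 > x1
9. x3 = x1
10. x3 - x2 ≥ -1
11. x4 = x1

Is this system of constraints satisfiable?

From constraints 2 and 9, x4 = x3 = x1, so x4 = x1. But constraint 1 says x4 ≠ x1. Contradiction.

Unsatisfiable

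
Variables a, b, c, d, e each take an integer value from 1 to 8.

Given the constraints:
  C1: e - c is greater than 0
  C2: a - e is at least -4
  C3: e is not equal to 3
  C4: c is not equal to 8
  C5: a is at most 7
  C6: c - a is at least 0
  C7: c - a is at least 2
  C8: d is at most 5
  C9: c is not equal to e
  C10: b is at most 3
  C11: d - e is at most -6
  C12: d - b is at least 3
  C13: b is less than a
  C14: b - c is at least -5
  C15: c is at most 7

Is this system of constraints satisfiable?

Constraints 2, 7, 11, 12, and 14 give a − e ≥ -4, e − d ≥ 6, d − b ≥ 3, b − c ≥ -5, c − a ≥ 2.
Adding all 5 inequalities: the left sides telescope to 0, and the right sides sum to (-4) + 6 + 3 + (-5) + 2 = 2. So 0 ≥ 2, which is false.

Unsatisfiable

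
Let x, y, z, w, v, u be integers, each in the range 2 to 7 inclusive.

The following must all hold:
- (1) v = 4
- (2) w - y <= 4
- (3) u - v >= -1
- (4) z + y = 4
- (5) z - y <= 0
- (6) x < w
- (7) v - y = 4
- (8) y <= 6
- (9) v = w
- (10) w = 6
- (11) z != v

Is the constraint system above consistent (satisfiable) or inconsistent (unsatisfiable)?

Unsatisfiable

Constraint 1 fixes v = 4 and constraint 10 fixes w = 6, but constraint 9 requires v = w. Since 4 ≠ 6, contradiction.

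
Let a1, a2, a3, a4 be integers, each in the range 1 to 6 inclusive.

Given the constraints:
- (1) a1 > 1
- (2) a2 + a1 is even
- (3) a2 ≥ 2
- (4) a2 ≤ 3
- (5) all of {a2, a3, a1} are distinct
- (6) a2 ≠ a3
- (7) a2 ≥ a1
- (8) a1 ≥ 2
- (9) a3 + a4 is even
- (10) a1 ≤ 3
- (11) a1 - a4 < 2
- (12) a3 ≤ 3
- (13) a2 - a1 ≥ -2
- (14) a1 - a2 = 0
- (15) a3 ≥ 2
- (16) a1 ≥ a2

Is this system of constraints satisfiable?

Constraints 3, 4, 8, 10, 12, and 15 confine each of a2, a3, a1 to the 2 values {2, 3}.
Constraint 5 requires all 3 of them to be distinct, but only 2 values are available — impossible by the pigeonhole principle.

Unsatisfiable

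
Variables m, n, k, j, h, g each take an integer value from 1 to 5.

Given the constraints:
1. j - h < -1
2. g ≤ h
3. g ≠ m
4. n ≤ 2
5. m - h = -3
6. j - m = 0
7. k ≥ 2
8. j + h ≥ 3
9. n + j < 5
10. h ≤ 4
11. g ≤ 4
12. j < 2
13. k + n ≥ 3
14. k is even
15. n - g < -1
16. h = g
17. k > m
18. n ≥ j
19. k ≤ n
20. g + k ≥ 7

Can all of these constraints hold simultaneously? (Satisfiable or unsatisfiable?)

Unsatisfiable

From constraints 2 and 10: g ≤ h ≤ 4. From constraints 4 and 19: k ≤ n ≤ 2. Hence g + k ≤ 6. But constraint 20 requires g + k ≥ 7, and 7 > 6. Contradiction.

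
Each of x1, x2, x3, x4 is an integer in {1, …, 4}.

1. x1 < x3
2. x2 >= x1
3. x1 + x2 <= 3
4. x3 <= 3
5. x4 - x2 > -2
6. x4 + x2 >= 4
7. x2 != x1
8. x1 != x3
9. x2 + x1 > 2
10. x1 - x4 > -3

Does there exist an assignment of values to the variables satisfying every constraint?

Satisfiable

Try x1 = 1, x2 = 2, x3 = 2, x4 = 2.
Check constraint 3: x1 + x2 = 3; constraint 5: x4 - x2 = 0. The remaining constraints are straightforward to verify.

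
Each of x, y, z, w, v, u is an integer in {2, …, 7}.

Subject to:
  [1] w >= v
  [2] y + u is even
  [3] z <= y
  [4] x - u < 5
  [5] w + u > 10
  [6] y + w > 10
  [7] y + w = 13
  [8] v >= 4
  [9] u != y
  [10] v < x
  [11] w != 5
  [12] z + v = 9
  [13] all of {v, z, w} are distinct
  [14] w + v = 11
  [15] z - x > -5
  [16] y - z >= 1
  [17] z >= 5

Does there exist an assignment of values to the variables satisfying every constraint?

Satisfiable

One satisfying assignment is x = 7, y = 6, z = 5, w = 7, v = 4, u = 4.
For the less obvious constraints — constraint 4: x - u = 3; constraint 5: w + u = 11 — and the others hold by inspection.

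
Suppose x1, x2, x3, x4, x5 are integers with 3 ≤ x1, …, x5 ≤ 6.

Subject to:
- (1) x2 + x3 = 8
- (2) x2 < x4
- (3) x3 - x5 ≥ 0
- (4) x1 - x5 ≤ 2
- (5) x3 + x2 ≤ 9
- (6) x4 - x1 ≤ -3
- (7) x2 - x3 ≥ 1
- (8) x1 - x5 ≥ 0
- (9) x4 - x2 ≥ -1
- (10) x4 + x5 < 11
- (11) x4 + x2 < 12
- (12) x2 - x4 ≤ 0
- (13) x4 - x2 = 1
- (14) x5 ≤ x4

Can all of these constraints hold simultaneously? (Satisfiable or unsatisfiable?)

Unsatisfiable

Constraints 3, 4, 6, 7, and 12 give x4 − x2 ≥ 0, x2 − x3 ≥ 1, x3 − x5 ≥ 0, x5 − x1 ≥ -2, x1 − x4 ≥ 3.
Adding all 5 inequalities: the left sides telescope to 0, and the right sides sum to 0 + 1 + 0 + (-2) + 3 = 2. So 0 ≥ 2, which is false.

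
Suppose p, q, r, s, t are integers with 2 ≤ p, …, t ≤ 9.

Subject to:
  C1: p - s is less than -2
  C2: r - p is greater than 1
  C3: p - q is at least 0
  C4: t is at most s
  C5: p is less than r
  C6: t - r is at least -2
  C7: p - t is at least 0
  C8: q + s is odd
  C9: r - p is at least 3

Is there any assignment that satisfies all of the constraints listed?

Constraints 6, 7, and 9 give r − p ≥ 3, p − t ≥ 0, t − r ≥ -2.
Adding all 3 inequalities: the left sides telescope to 0, and the right sides sum to 3 + 0 + (-2) = 1. So 0 ≥ 1, which is false.

Unsatisfiable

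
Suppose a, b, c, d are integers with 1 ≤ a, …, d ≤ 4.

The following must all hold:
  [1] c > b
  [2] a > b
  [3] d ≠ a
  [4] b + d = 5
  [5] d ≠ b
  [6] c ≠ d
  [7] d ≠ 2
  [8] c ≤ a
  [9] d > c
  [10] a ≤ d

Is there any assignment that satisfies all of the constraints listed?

Try a = 3, b = 1, c = 3, d = 4.
Check constraint 1: c = 3, b = 1; constraint 2: a = 3, b = 1; constraint 4: b + d = 5. The remaining constraints are straightforward to verify.

Satisfiable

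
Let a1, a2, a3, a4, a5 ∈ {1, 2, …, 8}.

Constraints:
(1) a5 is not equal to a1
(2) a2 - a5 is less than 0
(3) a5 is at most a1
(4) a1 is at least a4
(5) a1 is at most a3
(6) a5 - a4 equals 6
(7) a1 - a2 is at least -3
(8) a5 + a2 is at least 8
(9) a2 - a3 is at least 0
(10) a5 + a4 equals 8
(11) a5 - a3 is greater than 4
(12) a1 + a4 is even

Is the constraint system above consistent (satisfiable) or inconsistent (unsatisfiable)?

Unsatisfiable

Constraints 2, 3, 5, and 9 give a2 < a5, a5 ≤ a1, a1 ≤ a3, a3 ≤ a2. Chaining: a2 < a5 ≤ a1 ≤ a3 ≤ a2, which forces a2 < a2 — impossible.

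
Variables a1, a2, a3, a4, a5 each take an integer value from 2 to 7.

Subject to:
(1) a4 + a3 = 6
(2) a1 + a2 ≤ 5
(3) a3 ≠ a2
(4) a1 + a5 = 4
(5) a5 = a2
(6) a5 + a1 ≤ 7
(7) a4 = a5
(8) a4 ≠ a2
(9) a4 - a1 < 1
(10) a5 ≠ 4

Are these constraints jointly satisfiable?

Unsatisfiable

From constraints 5 and 7, a4 = a5 = a2, so a4 = a2. But constraint 8 says a4 ≠ a2. Contradiction.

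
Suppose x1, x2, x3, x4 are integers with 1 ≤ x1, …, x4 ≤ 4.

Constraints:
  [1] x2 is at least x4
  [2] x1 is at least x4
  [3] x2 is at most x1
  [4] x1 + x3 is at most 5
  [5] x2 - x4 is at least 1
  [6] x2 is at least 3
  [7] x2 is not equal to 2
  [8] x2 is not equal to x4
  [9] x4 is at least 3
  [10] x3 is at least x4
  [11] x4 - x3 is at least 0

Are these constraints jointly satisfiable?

From constraints 3 and 6: x1 ≥ x2 ≥ 3. From constraints 9 and 10: x3 ≥ x4 ≥ 3. Hence x1 + x3 ≥ 6. But constraint 4 requires x1 + x3 ≤ 5, and 5 < 6. Contradiction.

Unsatisfiable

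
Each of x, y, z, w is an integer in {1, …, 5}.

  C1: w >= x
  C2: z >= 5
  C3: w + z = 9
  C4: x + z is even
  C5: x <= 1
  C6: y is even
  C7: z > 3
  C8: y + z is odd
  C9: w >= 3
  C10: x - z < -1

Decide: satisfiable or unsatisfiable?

Satisfiable

Try x = 1, y = 2, z = 5, w = 4.
Check constraint 3: w + z = 9; constraint 4: x + z = 6 is even; constraint 10: x - z = -4. The remaining constraints are straightforward to verify.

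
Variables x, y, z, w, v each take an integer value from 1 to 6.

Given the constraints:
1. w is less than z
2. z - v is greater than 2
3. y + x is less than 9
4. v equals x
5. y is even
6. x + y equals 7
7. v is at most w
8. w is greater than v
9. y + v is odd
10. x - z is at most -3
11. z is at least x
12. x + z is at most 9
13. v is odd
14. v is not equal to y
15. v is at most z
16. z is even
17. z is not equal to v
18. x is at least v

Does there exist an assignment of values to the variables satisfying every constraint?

Satisfiable

Take x = 1, y = 6, z = 6, w = 3, v = 1. Then constraint 2: z - v = 5; constraint 3: y + x = 7, and every other listed constraint is also met.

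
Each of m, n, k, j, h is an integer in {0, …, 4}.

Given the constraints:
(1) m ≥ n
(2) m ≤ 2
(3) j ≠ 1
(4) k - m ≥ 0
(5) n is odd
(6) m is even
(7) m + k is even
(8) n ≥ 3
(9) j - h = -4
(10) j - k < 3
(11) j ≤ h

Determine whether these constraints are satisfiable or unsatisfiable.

Unsatisfiable

From constraints 1 and 8: m ≥ n and n ≥ 3, so m ≥ 3. From constraint 2: m ≤ 2. But 2 < 3, so no value of m works.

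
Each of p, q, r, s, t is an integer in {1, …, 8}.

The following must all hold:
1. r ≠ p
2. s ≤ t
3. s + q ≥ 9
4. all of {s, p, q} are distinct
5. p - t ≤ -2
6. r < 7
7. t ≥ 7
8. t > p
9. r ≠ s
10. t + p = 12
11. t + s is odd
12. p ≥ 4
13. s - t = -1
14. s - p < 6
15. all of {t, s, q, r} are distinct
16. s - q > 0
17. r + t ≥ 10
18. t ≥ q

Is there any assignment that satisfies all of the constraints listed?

Setting (p, q, r, s, t) = (4, 5, 3, 7, 8) satisfies everything: constraint 3: s + q = 12; constraint 5: p - t = -4; constraint 10: t + p = 12, and the others follow.

Satisfiable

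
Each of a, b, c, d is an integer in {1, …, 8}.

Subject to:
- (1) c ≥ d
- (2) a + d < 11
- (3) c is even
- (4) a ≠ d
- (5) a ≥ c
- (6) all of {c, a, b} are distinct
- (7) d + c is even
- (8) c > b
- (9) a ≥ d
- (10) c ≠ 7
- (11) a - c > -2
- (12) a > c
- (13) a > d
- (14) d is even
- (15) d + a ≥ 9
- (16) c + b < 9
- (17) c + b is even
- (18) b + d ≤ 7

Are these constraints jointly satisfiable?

Satisfiable

The assignment a = 7, b = 2, c = 6, d = 2 works:
  constraint 2 holds since a + d = 9.
  constraint 11 holds since a - c = 1.
  constraint 15 holds since d + a = 9.
The rest check out directly.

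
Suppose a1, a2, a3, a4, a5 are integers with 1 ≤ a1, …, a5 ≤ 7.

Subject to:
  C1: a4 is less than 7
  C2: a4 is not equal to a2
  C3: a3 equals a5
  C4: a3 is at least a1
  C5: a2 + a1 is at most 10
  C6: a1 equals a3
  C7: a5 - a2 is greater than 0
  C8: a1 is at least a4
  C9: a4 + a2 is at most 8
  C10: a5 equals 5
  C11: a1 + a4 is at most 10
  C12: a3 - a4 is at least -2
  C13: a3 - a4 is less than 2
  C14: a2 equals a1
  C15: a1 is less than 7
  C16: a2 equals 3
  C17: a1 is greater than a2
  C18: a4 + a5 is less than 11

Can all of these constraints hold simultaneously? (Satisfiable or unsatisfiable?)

Constraint 16 fixes a2 = 3 and constraint 10 fixes a5 = 5. Constraints 3, 6, and 14 give a2 = a1 = a3 = a5, so a2 = a5. But 3 ≠ 5 — contradiction.

Unsatisfiable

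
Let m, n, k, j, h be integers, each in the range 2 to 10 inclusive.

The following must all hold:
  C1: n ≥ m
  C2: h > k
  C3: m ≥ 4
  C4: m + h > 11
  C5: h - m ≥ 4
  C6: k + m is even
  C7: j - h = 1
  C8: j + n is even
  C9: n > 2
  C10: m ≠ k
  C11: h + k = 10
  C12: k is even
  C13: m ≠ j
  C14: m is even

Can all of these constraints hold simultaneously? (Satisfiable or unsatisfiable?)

Take m = 4, n = 7, k = 2, j = 9, h = 8. Then constraint 4: m + h = 12; constraint 5: h - m = 4; constraint 7: j - h = 1, and every other listed constraint is also met.

Satisfiable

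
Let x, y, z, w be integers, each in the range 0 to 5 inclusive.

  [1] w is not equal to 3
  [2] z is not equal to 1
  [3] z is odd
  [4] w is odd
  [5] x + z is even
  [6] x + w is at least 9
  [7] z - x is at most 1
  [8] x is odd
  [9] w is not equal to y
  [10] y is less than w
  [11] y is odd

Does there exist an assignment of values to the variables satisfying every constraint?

Satisfiable

Setting (x, y, z, w) = (5, 1, 5, 5) satisfies everything: constraint 6: x + w = 10; constraint 7: z - x = 0, and the others follow.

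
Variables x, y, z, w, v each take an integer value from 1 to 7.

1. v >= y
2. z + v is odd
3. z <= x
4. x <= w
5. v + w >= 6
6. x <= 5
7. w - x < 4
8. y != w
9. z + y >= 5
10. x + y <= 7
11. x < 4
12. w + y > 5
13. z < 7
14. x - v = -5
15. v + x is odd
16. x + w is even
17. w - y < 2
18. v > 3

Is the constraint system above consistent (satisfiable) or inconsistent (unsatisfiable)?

Setting (x, y, z, w, v) = (1, 4, 1, 3, 6) satisfies everything: constraint 5: v + w = 9; constraint 7: w - x = 2, and the others follow.

Satisfiable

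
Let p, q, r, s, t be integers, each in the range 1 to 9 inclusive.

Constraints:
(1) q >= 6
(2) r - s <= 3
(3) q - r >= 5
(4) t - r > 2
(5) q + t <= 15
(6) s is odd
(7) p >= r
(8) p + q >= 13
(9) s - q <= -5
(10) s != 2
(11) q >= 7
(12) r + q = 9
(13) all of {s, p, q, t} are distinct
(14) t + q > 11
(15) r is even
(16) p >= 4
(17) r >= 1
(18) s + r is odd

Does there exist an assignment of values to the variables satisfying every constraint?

Satisfiable

Try p = 8, q = 7, r = 2, s = 1, t = 6.
Check constraint 2: r - s = 1; constraint 3: q - r = 5; constraint 4: t - r = 4. The remaining constraints are straightforward to verify.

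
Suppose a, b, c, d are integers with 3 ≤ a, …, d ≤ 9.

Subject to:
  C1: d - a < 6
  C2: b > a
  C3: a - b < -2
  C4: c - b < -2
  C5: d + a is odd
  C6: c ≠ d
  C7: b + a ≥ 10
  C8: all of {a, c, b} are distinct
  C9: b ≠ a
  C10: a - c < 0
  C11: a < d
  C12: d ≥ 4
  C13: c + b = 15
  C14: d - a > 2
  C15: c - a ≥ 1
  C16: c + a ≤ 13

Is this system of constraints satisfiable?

Try a = 4, b = 9, c = 6, d = 9.
Check constraint 1: d - a = 5; constraint 3: a - b = -5. The remaining constraints are straightforward to verify.

Satisfiable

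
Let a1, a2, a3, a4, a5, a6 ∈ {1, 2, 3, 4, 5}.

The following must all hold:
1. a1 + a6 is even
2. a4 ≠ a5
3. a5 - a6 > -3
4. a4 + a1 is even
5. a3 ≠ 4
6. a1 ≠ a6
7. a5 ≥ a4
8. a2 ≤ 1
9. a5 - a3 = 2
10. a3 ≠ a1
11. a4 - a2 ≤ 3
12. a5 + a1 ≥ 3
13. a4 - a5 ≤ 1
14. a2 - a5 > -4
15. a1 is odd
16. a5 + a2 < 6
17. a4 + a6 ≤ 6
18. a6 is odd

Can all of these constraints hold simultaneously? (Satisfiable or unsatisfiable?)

Satisfiable

One satisfying assignment is a1 = 3, a2 = 1, a3 = 1, a4 = 1, a5 = 3, a6 = 5.
For the less obvious constraints — constraint 3: a5 - a6 = -2; constraint 9: a5 - a3 = 2; constraint 11: a4 - a2 = 0 — and the others hold by inspection.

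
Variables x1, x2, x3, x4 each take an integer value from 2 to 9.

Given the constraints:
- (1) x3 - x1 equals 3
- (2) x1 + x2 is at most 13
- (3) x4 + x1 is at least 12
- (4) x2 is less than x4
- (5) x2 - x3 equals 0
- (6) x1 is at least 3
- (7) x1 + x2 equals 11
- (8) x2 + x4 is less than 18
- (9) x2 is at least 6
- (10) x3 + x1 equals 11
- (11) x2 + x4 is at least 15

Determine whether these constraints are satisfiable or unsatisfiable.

Satisfiable

Setting (x1, x2, x3, x4) = (4, 7, 7, 9) satisfies everything: constraint 1: x3 - x1 = 3; constraint 2: x1 + x2 = 11; constraint 3: x4 + x1 = 13, and the others follow.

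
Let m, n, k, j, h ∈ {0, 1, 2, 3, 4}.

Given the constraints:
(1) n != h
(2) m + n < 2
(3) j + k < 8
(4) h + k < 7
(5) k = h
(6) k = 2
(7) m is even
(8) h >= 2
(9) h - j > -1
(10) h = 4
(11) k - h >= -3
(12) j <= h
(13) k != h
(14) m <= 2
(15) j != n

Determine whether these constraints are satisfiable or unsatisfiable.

Unsatisfiable

Constraint 6 fixes k = 2 and constraint 10 fixes h = 4, but constraint 5 requires k = h. Since 2 ≠ 4, contradiction.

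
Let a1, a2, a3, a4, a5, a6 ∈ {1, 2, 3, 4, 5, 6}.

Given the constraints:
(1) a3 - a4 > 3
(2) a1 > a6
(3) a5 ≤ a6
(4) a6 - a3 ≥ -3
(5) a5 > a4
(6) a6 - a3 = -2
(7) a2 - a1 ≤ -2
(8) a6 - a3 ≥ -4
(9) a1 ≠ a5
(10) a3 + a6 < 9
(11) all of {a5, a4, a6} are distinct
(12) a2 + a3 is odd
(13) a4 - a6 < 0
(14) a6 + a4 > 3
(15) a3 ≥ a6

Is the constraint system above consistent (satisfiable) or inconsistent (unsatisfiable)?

Take a1 = 6, a2 = 4, a3 = 5, a4 = 1, a5 = 2, a6 = 3. Then constraint 1: a3 - a4 = 4; constraint 4: a6 - a3 = -2; constraint 6: a6 - a3 = -2, and every other listed constraint is also met.

Satisfiable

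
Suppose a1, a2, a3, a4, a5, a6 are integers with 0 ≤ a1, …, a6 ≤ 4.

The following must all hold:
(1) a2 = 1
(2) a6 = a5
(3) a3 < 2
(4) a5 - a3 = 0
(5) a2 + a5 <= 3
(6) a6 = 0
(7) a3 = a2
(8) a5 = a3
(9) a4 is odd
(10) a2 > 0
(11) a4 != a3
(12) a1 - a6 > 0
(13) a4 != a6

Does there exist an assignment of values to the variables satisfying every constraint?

Unsatisfiable

Constraint 6 fixes a6 = 0 and constraint 1 fixes a2 = 1. Constraints 2, 7, and 8 give a6 = a5 = a3 = a2, so a6 = a2. But 0 ≠ 1 — contradiction.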